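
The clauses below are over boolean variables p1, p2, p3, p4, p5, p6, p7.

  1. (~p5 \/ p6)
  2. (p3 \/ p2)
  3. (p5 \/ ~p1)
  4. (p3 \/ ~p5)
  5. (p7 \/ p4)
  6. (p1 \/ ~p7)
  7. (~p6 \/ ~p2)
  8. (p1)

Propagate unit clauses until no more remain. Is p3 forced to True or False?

True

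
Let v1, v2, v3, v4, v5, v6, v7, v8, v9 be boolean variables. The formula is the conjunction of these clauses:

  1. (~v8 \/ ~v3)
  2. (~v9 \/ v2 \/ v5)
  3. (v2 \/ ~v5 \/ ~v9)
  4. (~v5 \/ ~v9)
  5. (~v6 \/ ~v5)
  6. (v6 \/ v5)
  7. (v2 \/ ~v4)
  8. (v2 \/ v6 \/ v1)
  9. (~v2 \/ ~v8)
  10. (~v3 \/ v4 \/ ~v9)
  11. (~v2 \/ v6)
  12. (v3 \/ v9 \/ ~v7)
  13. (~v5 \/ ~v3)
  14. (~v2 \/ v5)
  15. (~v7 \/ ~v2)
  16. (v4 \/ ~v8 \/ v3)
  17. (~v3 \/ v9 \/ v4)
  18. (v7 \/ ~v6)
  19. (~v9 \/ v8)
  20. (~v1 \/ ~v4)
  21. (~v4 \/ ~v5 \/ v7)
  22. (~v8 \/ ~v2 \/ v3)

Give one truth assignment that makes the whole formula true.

Branch on v1: take v1 = True.
  then v4 is forced to False.
Set v2 = False and propagate.
For the remaining variables, v3 = False, v5 = True, v6 = False, v7 = False, v8 = False, v9 = False works.
Every clause has at least one true literal under this assignment.

v1=1, v2=0, v3=0, v4=0, v5=1, v6=0, v7=0, v8=0, v9=0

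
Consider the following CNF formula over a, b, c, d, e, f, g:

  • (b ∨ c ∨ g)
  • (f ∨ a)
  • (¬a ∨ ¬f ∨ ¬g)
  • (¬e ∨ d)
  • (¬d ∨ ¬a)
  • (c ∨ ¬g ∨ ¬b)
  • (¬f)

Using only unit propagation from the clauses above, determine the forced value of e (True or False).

(¬f) stands alone — f = False.
(f ∨ a): since f = False, the clause reduces to (a). a = True.
From (¬a ∨ ¬d) and a = True: d = False.
In (¬e ∨ d), d is now false; ¬e must hold, so e = False.

False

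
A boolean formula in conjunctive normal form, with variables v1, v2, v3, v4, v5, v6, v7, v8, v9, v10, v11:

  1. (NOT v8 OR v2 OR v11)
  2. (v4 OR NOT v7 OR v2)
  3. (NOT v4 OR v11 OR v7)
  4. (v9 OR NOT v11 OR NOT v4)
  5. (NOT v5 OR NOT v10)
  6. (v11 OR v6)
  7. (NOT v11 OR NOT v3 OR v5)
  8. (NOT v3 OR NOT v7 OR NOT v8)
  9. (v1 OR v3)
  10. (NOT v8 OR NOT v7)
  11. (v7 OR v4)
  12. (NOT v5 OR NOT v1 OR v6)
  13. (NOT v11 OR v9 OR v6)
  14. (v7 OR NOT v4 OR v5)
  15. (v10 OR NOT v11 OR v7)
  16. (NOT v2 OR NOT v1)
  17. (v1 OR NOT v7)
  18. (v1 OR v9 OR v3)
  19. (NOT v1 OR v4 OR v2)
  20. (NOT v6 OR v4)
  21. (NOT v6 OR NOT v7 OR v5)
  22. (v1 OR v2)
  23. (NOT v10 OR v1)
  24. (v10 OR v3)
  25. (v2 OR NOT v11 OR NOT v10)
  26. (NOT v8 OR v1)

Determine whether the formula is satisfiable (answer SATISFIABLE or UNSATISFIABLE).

SATISFIABLE

Pure literal: v8 appears only negated; assign v8 = False.
v9 occurs only positively in the remaining clauses — set v9 = True.
Try v1 = True.
  then v2 is forced to False.
  then v4 is forced to True.
Set v3 = True and propagate.
Set v5 = True and propagate.
  then v10 is forced to False.
  then v6 is forced to True.
For the remaining variables, v7 = True, v11 = False works.
So v1=True, v2=False, v3=True, v4=True, v5=True, v6=True, v7=True, v8=False, v9=True, v10=False, v11=False is a satisfying assignment.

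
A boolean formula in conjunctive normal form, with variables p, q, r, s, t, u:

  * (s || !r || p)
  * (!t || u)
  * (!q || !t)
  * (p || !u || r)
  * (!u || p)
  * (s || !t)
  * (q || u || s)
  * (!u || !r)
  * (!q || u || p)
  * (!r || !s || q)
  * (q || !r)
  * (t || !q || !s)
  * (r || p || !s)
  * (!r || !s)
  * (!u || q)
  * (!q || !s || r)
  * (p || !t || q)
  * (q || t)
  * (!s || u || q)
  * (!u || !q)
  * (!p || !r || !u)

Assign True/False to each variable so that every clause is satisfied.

p = T, q = T, r = F, s = F, t = F, u = F

Branch on p: take p = True.
Try q = True.
  then t is forced to False.
  then s is forced to False.
  then u is forced to False.
r is now unconstrained; take r = False.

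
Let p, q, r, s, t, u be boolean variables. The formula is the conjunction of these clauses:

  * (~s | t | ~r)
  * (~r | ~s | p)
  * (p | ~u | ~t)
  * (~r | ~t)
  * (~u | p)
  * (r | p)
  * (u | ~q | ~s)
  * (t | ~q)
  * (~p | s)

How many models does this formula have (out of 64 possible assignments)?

The models are:
  p=0 q=0 r=1 s=0 t=0 u=0
  p=1 q=0 r=0 s=1 t=0 u=0
  p=1 q=0 r=0 s=1 t=0 u=1
  p=1 q=0 r=0 s=1 t=1 u=0
  p=1 q=0 r=0 s=1 t=1 u=1
  p=1 q=1 r=0 s=1 t=1 u=1
Count: 6.

6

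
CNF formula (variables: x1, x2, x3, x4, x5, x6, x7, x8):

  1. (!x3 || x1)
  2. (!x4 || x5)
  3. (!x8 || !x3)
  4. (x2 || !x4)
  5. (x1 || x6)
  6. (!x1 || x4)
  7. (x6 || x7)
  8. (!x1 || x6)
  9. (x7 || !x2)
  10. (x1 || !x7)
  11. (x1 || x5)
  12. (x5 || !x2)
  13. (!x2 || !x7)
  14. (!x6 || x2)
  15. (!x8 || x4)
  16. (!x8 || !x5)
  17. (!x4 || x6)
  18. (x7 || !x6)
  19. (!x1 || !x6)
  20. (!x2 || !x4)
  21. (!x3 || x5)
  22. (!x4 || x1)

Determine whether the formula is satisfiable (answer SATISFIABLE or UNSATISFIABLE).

UNSATISFIABLE

x1 = True:
  propagation gives x4=True, x5=True, x2=True; an empty clause results — contradiction.
x1 = False:
  propagation gives x3=False, x6=True, x7=False; an empty clause results — contradiction.
Every branch closes, so no satisfying assignment exists.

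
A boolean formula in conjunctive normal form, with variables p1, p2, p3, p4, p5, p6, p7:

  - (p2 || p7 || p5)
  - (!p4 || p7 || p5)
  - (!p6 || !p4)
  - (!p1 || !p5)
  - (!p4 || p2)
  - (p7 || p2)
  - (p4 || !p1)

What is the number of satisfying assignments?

32

Split on p4, then p2.
  p4=T, p2=T: p3 free; 4 ways for (p1,p5,p6,p7) × 2^1 = 8.
  p4=T, p2=F: a clause becomes empty — 0.
  p4=F, p2=T: forces p1=F; p3, p5, p6, p7 free → 2^4 = 16.
  p4=F, p2=F: forces p1=F; p7=T; p3, p5, p6 free → 2^3 = 8.
Total: 8 + 0 + 16 + 8 = 32.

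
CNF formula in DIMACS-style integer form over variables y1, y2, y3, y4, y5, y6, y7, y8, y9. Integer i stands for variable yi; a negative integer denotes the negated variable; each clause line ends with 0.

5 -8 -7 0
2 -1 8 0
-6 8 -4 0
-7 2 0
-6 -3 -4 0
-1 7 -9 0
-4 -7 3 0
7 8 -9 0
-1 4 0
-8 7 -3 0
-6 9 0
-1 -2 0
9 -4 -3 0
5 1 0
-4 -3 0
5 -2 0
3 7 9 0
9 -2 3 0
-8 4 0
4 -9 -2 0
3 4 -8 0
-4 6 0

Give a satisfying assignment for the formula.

y1 = 0, y2 = 1, y3 = 1, y4 = 0, y5 = 1, y6 = 0, y7 = 1, y8 = 0, y9 = 0

y5 occurs only positively in the remaining clauses — set y5 = True.
Try y1 = False.
Set y2 = True and propagate.
For the remaining variables, y3 = True, y4 = False, y6 = False, y7 = True, y8 = False, y9 = False works.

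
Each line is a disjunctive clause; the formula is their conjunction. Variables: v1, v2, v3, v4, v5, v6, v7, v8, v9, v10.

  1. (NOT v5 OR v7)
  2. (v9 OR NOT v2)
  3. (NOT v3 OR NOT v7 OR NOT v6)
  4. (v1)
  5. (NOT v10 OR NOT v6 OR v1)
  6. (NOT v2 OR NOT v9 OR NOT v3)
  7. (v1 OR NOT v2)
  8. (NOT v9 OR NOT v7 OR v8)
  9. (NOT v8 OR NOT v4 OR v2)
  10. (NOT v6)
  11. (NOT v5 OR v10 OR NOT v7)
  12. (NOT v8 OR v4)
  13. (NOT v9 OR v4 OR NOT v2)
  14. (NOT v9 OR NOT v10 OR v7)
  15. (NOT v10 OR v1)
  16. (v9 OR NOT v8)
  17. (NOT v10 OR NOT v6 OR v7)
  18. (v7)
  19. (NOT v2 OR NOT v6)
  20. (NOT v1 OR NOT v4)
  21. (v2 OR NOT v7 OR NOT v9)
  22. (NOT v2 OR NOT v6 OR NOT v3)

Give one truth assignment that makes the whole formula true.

v1=True, v2=False, v3=False, v4=False, v5=True, v6=False, v7=True, v8=False, v9=False, v10=True

Check each clause:
  1. (NOT v5 OR v7) — v7 is true.
  2. (v9 OR NOT v2) — NOT v2 is true.
  3. (NOT v3 OR NOT v6 OR NOT v7) — NOT v6 is true.
  4. (v1) — v1 is true.
  5. (NOT v6 OR v1 OR NOT v10) — v1 is true.
  6. (NOT v9 OR NOT v3 OR NOT v2) — NOT v3 is true.
  7. (v1 OR NOT v2) — v1 is true.
  8. (NOT v9 OR v8 OR NOT v7) — NOT v9 is true.
  9. (NOT v8 OR NOT v4 OR v2) — NOT v8 is true.
  10. (NOT v6) — NOT v6 is true.
  11. (NOT v7 OR NOT v5 OR v10) — v10 is true.
  12. (NOT v8 OR v4) — NOT v8 is true.
  13. (NOT v2 OR v4 OR NOT v9) — NOT v2 is true.
  14. (v7 OR NOT v10 OR NOT v9) — NOT v9 is true.
  15. (NOT v10 OR v1) — v1 is true.
  16. (v9 OR NOT v8) — NOT v8 is true.
  17. (NOT v6 OR NOT v10 OR v7) — NOT v6 is true.
  18. (v7) — v7 is true.
  19. (NOT v2 OR NOT v6) — NOT v6 is true.
  20. (NOT v4 OR NOT v1) — NOT v4 is true.
  21. (v2 OR NOT v9 OR NOT v7) — NOT v9 is true.
  22. (NOT v6 OR NOT v2 OR NOT v3) — NOT v6 is true.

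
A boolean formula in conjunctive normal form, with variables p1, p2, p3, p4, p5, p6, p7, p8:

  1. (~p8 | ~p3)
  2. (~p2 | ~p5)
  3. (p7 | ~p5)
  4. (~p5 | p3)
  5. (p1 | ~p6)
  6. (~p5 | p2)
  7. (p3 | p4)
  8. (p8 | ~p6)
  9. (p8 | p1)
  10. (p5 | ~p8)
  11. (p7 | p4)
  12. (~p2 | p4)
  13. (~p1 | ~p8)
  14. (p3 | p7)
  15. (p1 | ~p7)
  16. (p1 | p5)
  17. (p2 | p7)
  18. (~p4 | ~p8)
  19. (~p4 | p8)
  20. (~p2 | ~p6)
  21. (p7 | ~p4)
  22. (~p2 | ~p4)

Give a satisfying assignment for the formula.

p6 occurs only negated in the remaining clauses — set p6 = False.
Try p1 = True.
  then p8 is forced to False.
  then p4 is forced to False.
  then p3 is forced to True.
  then p7 is forced to True.
  then p2 is forced to False.
  then p5 is forced to False.
Every clause has at least one true literal under this assignment.
Check each clause:
  1. (~p3 | ~p8) — ~p8 is true.
  2. (~p2 | ~p5) — ~p5 is true.
  3. (~p5 | p7) — ~p5 is true.
  4. (~p5 | p3) — p3 is true.
  5. (~p6 | p1) — p1 is true.
  6. (p2 | ~p5) — ~p5 is true.
  7. (p4 | p3) — p3 is true.
  8. (~p6 | p8) — ~p6 is true.
  9. (p1 | p8) — p1 is true.
  10. (p5 | ~p8) — ~p8 is true.
  11. (p7 | p4) — p7 is true.
  12. (p4 | ~p2) — ~p2 is true.
  13. (~p1 | ~p8) — ~p8 is true.
  14. (p3 | p7) — p3 is true.
  15. (p1 | ~p7) — p1 is true.
  16. (p1 | p5) — p1 is true.
  17. (p2 | p7) — p7 is true.
  18. (~p8 | ~p4) — ~p8 is true.
  19. (~p4 | p8) — ~p4 is true.
  20. (~p6 | ~p2) — ~p6 is true.
  21. (~p4 | p7) — ~p4 is true.
  22. (~p2 | ~p4) — ~p4 is true.

p1=True, p2=False, p3=True, p4=False, p5=False, p6=False, p7=True, p8=False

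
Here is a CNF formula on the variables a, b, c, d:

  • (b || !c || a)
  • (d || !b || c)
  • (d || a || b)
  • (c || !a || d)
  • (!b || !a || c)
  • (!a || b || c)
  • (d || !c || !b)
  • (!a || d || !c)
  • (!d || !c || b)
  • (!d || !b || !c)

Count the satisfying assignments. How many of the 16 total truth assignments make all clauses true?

2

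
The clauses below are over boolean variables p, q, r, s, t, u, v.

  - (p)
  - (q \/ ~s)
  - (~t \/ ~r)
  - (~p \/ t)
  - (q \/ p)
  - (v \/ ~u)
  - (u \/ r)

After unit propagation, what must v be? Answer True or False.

True

Unit clause (p) sets p = True.
(t \/ ~p) with p = True leaves only t, so t = True.
(~r \/ ~t): since t = True, the clause reduces to (~r). r = False.
In (r \/ u), r is now false; u must hold, so u = True.
(v \/ ~u) with u = True leaves only v, so v = True.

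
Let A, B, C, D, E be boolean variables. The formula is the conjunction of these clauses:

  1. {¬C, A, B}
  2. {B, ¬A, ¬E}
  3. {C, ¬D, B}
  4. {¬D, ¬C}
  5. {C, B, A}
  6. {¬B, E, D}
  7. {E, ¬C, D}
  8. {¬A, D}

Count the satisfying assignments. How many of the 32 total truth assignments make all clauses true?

6

Satisfying assignments:
  A=F B=T C=F D=F E=T
  A=F B=T C=F D=T E=F
  A=F B=T C=F D=T E=T
  A=F B=T C=T D=F E=T
  A=T B=T C=F D=T E=F
  A=T B=T C=F D=T E=T
That's 6 in total.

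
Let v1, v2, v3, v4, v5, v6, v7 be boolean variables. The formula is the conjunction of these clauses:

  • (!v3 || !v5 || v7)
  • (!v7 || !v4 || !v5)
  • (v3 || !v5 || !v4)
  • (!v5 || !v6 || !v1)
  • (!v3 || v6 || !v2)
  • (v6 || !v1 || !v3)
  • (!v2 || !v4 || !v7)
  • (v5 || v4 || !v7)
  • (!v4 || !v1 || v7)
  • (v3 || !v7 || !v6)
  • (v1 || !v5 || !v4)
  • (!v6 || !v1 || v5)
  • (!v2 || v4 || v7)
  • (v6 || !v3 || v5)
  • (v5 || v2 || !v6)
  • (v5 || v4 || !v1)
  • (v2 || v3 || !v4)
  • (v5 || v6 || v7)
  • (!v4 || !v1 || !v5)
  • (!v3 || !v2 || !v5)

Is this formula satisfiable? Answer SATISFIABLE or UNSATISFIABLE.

SATISFIABLE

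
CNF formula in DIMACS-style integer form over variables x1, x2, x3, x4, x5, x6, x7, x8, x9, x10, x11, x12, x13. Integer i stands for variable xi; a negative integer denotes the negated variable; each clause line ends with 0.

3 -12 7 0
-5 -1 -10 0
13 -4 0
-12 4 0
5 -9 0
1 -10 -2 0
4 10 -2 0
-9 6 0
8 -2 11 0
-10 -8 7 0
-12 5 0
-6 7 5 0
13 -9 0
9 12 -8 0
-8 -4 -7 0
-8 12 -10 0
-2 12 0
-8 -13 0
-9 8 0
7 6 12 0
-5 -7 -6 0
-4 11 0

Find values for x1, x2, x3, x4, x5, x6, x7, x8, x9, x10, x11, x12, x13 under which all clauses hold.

x1=False  x2=False  x3=False  x4=False  x5=True  x6=False  x7=True  x8=False  x9=False  x10=False  x11=False  x12=False  x13=True

Check each clause:
  1. (x3 ∨ ¬x12 ∨ x7) — ¬x12 is true.
  2. (¬x5 ∨ ¬x10 ∨ ¬x1) — ¬x10 is true.
  3. (¬x4 ∨ x13) — ¬x4 is true.
  4. (¬x12 ∨ x4) — ¬x12 is true.
  5. (x5 ∨ ¬x9) — x5 is true.
  6. (¬x2 ∨ ¬x10 ∨ x1) — ¬x10 is true.
  7. (¬x2 ∨ x10 ∨ x4) — ¬x2 is true.
  8. (¬x9 ∨ x6) — ¬x9 is true.
  9. (¬x2 ∨ x8 ∨ x11) — ¬x2 is true.
  10. (¬x10 ∨ x7 ∨ ¬x8) — ¬x8 is true.
  11. (x5 ∨ ¬x12) — ¬x12 is true.
  12. (x5 ∨ ¬x6 ∨ x7) — ¬x6 is true.
  13. (¬x9 ∨ x13) — x13 is true.
  14. (x12 ∨ x9 ∨ ¬x8) — ¬x8 is true.
  15. (¬x7 ∨ ¬x8 ∨ ¬x4) — ¬x8 is true.
  16. (x12 ∨ ¬x8 ∨ ¬x10) — ¬x8 is true.
  17. (¬x2 ∨ x12) — ¬x2 is true.
  18. (¬x8 ∨ ¬x13) — ¬x8 is true.
  19. (¬x9 ∨ x8) — ¬x9 is true.
  20. (x7 ∨ x6 ∨ x12) — x7 is true.
  21. (¬x7 ∨ ¬x6 ∨ ¬x5) — ¬x6 is true.
  22. (¬x4 ∨ x11) — ¬x4 is true.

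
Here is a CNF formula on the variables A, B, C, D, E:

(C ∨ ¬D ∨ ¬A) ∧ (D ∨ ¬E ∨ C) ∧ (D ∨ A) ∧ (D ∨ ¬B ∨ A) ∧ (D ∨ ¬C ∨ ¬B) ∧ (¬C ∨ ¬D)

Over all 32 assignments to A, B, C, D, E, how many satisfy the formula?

8

Satisfying assignments:
  A=0 B=0 C=0 D=1 E=0
  A=0 B=0 C=0 D=1 E=1
  A=0 B=1 C=0 D=1 E=0
  A=0 B=1 C=0 D=1 E=1
  A=1 B=0 C=0 D=0 E=0
  A=1 B=0 C=1 D=0 E=0
  A=1 B=0 C=1 D=0 E=1
  A=1 B=1 C=0 D=0 E=0
That's 8 in total.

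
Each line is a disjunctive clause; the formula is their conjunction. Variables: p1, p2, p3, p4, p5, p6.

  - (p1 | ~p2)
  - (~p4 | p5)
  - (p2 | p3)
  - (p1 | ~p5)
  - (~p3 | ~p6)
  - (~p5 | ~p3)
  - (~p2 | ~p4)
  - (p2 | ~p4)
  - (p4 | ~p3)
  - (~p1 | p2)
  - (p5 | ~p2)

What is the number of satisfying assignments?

2

The models are:
  p1=T p2=T p3=F p4=F p5=T p6=F
  p1=T p2=T p3=F p4=F p5=T p6=T
That's 2 in total.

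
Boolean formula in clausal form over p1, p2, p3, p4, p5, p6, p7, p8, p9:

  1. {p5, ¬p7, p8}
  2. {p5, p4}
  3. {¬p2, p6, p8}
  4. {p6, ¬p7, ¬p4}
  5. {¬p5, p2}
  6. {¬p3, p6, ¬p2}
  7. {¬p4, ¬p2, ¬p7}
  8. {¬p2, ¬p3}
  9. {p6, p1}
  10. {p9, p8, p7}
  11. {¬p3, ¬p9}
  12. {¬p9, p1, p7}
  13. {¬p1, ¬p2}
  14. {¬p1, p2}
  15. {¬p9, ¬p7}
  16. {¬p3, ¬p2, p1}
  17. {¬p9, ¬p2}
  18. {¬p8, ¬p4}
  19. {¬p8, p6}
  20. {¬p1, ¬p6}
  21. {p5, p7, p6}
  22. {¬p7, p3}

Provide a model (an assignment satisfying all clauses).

p1=F, p2=T, p3=F, p4=F, p5=T, p6=T, p7=F, p8=T, p9=F

Branch on p1: take p1 = False.
  then p6 is forced to True.
Branch on p2: take p2 = True.
  then p3 is forced to False.
  then p9 is forced to False.
  then p7 is forced to False.
  then p8 is forced to True.
  then p4 is forced to False.
  then p5 is forced to True.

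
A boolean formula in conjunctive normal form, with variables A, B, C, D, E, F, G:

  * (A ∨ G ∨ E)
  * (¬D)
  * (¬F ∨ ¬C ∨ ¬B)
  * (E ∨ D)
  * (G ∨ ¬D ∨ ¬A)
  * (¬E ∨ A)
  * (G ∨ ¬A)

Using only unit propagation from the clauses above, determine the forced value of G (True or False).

(¬D) is a unit clause: D = False.
From (E ∨ D) and D = False: E = True.
In (¬E ∨ A), ¬E is now false; A must hold, so A = True.
From (G ∨ ¬A) and A = True: G = True.

True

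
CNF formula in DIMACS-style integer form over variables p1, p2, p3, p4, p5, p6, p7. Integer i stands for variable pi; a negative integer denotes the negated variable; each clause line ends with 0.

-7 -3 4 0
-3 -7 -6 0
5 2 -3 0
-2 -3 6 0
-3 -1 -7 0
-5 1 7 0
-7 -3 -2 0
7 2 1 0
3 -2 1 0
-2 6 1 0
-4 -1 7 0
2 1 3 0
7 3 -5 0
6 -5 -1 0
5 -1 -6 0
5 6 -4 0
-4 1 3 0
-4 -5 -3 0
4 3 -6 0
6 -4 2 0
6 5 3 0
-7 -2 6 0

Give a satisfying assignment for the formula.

p1=1  p2=0  p3=0  p4=1  p5=1  p6=1  p7=1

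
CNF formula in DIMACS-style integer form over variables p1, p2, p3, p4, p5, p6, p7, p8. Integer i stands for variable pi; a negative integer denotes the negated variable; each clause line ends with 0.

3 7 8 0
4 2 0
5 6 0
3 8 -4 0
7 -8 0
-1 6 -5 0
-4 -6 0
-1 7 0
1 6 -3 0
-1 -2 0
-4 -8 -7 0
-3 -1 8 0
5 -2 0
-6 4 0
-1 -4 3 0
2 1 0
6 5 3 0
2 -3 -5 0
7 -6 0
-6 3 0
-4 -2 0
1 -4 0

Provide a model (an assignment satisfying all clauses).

p1=0, p2=1, p3=0, p4=0, p5=1, p6=0, p7=1, p8=0

Check each clause:
  1. {p7, p8, p3} — p7 is true.
  2. {p4, p2} — p2 is true.
  3. {p5, p6} — p5 is true.
  4. {p3, ¬p4, p8} — ¬p4 is true.
  5. {p7, ¬p8} — ¬p8 is true.
  6. {¬p1, ¬p5, p6} — ¬p1 is true.
  7. {¬p6, ¬p4} — ¬p6 is true.
  8. {¬p1, p7} — ¬p1 is true.
  9. {¬p3, p1, p6} — ¬p3 is true.
  10. {¬p2, ¬p1} — ¬p1 is true.
  11. {¬p8, ¬p7, ¬p4} — ¬p8 is true.
  12. {¬p1, p8, ¬p3} — ¬p3 is true.
  13. {p5, ¬p2} — p5 is true.
  14. {¬p6, p4} — ¬p6 is true.
  15. {¬p1, p3, ¬p4} — ¬p4 is true.
  16. {p1, p2} — p2 is true.
  17. {p3, p5, p6} — p5 is true.
  18. {¬p5, p2, ¬p3} — p2 is true.
  19. {¬p6, p7} — ¬p6 is true.
  20. {¬p6, p3} — ¬p6 is true.
  21. {¬p2, ¬p4} — ¬p4 is true.
  22. {¬p4, p1} — ¬p4 is true.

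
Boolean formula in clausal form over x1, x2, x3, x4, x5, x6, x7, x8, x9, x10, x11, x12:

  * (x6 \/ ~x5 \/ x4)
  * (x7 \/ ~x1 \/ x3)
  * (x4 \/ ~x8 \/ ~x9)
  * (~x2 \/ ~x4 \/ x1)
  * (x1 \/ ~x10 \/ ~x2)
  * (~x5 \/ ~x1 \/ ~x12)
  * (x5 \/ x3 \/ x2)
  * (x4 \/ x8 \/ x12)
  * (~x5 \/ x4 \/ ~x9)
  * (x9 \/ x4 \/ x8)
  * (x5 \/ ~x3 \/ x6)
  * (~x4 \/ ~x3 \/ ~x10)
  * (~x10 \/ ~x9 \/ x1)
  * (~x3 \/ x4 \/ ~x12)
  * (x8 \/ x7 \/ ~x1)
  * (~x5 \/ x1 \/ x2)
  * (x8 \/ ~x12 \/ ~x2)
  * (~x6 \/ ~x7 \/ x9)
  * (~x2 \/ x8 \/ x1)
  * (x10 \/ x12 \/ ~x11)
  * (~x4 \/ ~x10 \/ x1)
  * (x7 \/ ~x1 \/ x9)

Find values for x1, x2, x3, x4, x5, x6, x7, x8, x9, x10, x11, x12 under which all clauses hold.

Try x1 = True.
For the remaining variables, x2 = True, x3 = False, x4 = True, x5 = True, x6 = True, x7 = True, x8 = False, x9 = True, x10 = True, x11 = True, x12 = False works.

x1=1, x2=1, x3=0, x4=1, x5=1, x6=1, x7=1, x8=0, x9=1, x10=1, x11=1, x12=0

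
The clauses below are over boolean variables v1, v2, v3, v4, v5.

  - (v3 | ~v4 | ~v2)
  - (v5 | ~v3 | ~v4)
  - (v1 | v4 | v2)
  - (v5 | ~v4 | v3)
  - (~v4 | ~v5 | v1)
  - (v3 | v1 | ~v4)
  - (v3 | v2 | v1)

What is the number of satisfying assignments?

Split on v4, then v3.
  v4=1, v3=1: remaining (v1,v2,v5) ∈ {(1,0,1); (1,1,1)} — 2.
  v4=1, v3=0: remaining (v1,v2,v5) ∈ {(1,0,1)} — 1.
  v4=0, v3=1: v5 free; 3 ways for (v1,v2) × 2^1 = 6.
  v4=0, v3=0: v5 free; 3 ways for (v1,v2) × 2^1 = 6.
Total: 2 + 1 + 6 + 6 = 15.

15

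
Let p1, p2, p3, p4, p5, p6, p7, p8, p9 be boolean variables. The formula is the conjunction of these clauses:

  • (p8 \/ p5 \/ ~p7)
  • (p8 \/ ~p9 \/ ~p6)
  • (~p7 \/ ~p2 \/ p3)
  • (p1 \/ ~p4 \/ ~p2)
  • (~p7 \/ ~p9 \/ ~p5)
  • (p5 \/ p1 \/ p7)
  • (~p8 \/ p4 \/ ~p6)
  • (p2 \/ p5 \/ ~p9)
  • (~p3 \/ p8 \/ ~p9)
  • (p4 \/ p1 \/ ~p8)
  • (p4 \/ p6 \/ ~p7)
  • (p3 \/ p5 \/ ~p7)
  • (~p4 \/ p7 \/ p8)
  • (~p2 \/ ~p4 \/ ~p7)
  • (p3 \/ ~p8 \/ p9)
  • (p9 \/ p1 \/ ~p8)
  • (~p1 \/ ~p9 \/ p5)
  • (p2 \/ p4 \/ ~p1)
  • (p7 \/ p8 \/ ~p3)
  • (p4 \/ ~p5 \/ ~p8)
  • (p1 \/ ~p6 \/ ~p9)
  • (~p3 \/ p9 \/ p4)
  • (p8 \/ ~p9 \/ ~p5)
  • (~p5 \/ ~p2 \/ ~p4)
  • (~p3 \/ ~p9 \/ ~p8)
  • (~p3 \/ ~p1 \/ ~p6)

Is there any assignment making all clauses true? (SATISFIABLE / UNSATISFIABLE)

Try p1 = True.
Set p2 = True and propagate.
Set p3 = False and propagate.
  then p7 is forced to False.
The remaining clauses are satisfied by p4 = False, p5 = False, p6 = False, p8 = False, p9 = False.
So p1 = True, p2 = True, p3 = False, p4 = False, p5 = False, p6 = False, p7 = False, p8 = False, p9 = False is a satisfying assignment.

SATISFIABLE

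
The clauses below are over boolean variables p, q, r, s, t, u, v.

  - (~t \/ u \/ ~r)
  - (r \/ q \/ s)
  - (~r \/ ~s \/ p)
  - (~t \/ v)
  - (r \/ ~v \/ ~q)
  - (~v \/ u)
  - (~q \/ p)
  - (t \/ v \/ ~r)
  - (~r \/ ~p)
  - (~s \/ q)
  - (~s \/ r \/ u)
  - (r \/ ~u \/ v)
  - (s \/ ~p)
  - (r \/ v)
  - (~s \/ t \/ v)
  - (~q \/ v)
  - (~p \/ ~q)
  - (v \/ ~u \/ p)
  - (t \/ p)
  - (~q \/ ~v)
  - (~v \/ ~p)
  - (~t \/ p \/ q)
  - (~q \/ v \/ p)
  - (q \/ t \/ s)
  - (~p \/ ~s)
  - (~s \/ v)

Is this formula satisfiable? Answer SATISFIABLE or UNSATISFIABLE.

UNSATISFIABLE

v = True:
  propagation gives u=True, q=False, s=False, r=True; an empty clause results — contradiction.
v = False:
  propagation gives t=False, r=False; an empty clause results — contradiction.
Every branch closes, so no satisfying assignment exists.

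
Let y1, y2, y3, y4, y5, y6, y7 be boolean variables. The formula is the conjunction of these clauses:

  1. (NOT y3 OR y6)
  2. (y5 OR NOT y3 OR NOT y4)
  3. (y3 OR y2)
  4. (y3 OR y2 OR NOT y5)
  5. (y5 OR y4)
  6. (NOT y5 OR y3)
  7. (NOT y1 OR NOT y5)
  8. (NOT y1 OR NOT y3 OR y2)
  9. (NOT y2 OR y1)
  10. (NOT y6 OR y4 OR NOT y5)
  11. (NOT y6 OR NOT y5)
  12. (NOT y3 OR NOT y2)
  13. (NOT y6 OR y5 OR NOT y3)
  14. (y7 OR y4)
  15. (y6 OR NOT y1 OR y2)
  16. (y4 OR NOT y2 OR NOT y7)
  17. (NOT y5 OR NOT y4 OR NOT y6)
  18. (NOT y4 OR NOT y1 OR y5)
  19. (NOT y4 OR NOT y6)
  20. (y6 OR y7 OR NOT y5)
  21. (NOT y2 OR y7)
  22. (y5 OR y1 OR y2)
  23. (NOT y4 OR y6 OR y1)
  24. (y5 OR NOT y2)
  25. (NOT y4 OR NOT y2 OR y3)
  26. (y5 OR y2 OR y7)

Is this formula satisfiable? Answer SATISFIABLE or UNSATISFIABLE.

UNSATISFIABLE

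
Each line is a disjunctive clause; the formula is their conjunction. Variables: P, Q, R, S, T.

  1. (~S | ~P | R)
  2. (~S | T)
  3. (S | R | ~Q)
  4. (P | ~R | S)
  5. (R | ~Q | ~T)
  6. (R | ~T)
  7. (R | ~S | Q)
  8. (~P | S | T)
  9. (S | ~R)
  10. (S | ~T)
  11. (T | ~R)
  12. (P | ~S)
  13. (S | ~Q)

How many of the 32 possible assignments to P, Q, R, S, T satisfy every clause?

3

The models are:
  P=0 Q=0 R=0 S=0 T=0
  P=1 Q=0 R=1 S=1 T=1
  P=1 Q=1 R=1 S=1 T=1
Count: 3.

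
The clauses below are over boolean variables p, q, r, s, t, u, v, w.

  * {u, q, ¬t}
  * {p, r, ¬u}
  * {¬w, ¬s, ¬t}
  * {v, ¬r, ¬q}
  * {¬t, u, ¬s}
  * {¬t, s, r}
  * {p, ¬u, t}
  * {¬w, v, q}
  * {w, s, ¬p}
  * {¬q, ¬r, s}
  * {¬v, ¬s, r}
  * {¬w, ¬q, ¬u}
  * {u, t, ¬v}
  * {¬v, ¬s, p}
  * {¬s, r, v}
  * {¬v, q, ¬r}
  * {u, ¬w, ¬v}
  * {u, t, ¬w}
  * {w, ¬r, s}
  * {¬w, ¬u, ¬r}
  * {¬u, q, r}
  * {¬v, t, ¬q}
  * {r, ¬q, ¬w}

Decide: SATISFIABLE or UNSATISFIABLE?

Try p = True.
Try q = False.
Branch on r: take r = True.
  then v is forced to False.
  then w is forced to False.
  then s is forced to True.
The remaining clauses are satisfied by t = False, u = True.
So p = True, q = False, r = True, s = True, t = False, u = True, v = False, w = False is a satisfying assignment.

SATISFIABLE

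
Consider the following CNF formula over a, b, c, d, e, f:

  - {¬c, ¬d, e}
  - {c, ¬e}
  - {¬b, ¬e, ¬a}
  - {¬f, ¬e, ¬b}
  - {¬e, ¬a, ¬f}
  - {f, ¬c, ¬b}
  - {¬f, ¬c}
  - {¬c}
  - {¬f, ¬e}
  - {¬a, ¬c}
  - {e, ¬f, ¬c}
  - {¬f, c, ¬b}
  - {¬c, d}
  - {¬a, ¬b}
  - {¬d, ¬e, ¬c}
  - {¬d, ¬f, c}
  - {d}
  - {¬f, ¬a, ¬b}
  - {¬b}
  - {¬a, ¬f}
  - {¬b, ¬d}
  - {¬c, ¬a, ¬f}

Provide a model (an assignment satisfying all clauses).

a = T  b = F  c = F  d = T  e = F  f = F

Check each clause:
  1. {¬c, e, ¬d} — ¬c is true.
  2. {¬e, c} — ¬e is true.
  3. {¬a, ¬e, ¬b} — ¬e is true.
  4. {¬f, ¬e, ¬b} — ¬f is true.
  5. {¬f, ¬a, ¬e} — ¬f is true.
  6. {¬b, ¬c, f} — ¬c is true.
  7. {¬f, ¬c} — ¬f is true.
  8. {¬c} — ¬c is true.
  9. {¬e, ¬f} — ¬f is true.
  10. {¬a, ¬c} — ¬c is true.
  11. {e, ¬c, ¬f} — ¬c is true.
  12. {¬b, c, ¬f} — ¬f is true.
  13. {¬c, d} — d is true.
  14. {¬a, ¬b} — ¬b is true.
  15. {¬c, ¬e, ¬d} — ¬e is true.
  16. {c, ¬f, ¬d} — ¬f is true.
  17. {d} — d is true.
  18. {¬f, ¬b, ¬a} — ¬f is true.
  19. {¬b} — ¬b is true.
  20. {¬f, ¬a} — ¬f is true.
  21. {¬b, ¬d} — ¬b is true.
  22. {¬c, ¬f, ¬a} — ¬f is true.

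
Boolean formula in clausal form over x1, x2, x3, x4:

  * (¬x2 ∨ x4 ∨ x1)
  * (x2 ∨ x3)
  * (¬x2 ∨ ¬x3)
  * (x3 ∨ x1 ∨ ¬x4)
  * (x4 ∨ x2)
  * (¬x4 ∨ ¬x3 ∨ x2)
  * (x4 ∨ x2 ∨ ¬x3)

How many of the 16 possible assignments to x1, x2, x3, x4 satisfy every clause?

2

Satisfying assignments:
  x1=1 x2=1 x3=0 x4=0
  x1=1 x2=1 x3=0 x4=1
Count: 2.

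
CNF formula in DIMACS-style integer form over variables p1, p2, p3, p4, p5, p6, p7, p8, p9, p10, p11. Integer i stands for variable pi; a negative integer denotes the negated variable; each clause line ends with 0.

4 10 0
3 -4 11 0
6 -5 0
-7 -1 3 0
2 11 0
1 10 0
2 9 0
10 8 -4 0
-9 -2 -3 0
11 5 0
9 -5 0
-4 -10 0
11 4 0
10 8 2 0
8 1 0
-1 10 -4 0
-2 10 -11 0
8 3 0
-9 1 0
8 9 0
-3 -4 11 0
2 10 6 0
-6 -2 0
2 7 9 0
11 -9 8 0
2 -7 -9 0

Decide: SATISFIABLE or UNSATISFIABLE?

SATISFIABLE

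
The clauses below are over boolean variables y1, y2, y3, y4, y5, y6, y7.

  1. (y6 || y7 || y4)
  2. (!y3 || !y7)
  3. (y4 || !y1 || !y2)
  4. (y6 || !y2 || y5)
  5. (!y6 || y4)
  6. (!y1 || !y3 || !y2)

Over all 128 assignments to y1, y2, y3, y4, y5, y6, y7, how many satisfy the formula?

44

Case analysis on y2 and y4:
  y2=1, y4=1: 15 of the 32 assignments to (y1,y3,y5,y6,y7) work.
  y2=1, y4=0: remaining (y1,y3,y5,y6,y7) ∈ {(0,0,1,0,1)} — 1.
  y2=0, y4=1: y1, y5, y6 free; 3 ways for (y3,y7) × 2^3 = 24.
  y2=0, y4=0: remaining (y1,y3,y5,y6,y7) ∈ {(0,0,0,0,1); (0,0,1,0,1); (1,0,0,0,1); (1,0,1,0,1)} — 4.
Total: 15 + 1 + 24 + 4 = 44.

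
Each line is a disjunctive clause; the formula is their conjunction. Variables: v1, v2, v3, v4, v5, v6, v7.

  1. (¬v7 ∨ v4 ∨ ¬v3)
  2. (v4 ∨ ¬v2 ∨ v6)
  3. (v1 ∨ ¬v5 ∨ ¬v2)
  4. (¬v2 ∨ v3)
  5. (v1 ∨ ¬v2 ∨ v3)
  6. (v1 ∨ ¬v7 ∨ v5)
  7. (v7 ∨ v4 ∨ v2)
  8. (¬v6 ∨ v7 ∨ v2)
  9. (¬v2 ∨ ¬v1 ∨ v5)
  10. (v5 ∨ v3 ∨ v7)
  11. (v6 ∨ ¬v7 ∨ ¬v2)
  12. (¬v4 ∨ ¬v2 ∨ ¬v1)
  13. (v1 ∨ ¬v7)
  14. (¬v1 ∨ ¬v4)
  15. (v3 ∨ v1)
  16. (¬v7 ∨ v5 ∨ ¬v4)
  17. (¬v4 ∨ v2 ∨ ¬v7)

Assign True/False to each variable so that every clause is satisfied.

v1 = F, v2 = T, v3 = T, v4 = F, v5 = F, v6 = T, v7 = F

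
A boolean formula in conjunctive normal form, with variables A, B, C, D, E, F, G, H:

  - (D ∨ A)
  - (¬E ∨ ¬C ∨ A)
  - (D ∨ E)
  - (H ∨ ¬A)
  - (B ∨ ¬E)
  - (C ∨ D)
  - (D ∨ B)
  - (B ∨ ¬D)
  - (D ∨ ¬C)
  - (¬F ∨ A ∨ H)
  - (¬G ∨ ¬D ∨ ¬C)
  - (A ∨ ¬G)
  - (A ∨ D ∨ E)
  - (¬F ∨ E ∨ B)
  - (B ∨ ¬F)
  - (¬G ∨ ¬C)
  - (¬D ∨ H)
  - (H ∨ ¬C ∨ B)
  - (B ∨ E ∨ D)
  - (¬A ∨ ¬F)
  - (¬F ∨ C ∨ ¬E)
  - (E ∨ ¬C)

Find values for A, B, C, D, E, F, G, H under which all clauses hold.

A = 0, B = 1, C = 0, D = 1, E = 0, F = 0, G = 0, H = 1

Check each clause:
  1. (D ∨ A) — D is true.
  2. (¬E ∨ A ∨ ¬C) — ¬E is true.
  3. (D ∨ E) — D is true.
  4. (¬A ∨ H) — H is true.
  5. (¬E ∨ B) — B is true.
  6. (D ∨ C) — D is true.
  7. (D ∨ B) — B is true.
  8. (¬D ∨ B) — B is true.
  9. (D ∨ ¬C) — D is true.
  10. (¬F ∨ A ∨ H) — H is true.
  11. (¬D ∨ ¬C ∨ ¬G) — ¬G is true.
  12. (A ∨ ¬G) — ¬G is true.
  13. (E ∨ D ∨ A) — D is true.
  14. (B ∨ ¬F ∨ E) — ¬F is true.
  15. (¬F ∨ B) — B is true.
  16. (¬C ∨ ¬G) — ¬G is true.
  17. (H ∨ ¬D) — H is true.
  18. (¬C ∨ H ∨ B) — H is true.
  19. (B ∨ D ∨ E) — B is true.
  20. (¬A ∨ ¬F) — ¬F is true.
  21. (¬F ∨ ¬E ∨ C) — ¬F is true.
  22. (E ∨ ¬C) — ¬C is true.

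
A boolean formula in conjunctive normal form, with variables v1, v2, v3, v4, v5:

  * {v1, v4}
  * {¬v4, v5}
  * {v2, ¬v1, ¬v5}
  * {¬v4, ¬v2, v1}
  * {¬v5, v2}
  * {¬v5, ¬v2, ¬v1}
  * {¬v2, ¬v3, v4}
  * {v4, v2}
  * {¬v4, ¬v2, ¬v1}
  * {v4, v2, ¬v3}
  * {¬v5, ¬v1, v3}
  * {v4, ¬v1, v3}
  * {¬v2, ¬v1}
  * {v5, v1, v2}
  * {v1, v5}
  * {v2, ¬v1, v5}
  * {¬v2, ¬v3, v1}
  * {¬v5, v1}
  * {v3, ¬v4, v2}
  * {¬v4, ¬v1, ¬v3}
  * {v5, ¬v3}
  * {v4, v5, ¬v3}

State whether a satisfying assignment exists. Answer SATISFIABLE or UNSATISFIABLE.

UNSATISFIABLE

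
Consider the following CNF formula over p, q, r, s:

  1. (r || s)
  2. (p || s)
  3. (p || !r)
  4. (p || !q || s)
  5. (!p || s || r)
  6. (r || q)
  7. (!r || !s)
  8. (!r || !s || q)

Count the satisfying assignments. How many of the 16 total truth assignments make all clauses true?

The models are:
  p=0 q=1 r=0 s=1
  p=1 q=0 r=1 s=0
  p=1 q=1 r=0 s=1
  p=1 q=1 r=1 s=0
That's 4 in total.

4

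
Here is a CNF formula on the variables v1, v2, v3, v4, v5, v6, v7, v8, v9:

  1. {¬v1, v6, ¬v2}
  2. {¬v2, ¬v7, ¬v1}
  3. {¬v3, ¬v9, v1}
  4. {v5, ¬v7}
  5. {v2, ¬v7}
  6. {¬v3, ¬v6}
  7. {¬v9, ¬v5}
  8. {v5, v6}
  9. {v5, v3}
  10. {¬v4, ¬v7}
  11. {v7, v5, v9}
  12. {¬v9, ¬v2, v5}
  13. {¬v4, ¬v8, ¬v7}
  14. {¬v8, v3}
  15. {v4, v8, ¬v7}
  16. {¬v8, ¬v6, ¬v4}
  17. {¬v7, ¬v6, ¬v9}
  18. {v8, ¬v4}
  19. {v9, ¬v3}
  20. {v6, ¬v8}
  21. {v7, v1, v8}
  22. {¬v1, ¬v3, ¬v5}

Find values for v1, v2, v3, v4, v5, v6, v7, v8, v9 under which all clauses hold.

v1 = True, v2 = True, v3 = False, v4 = False, v5 = True, v6 = True, v7 = False, v8 = False, v9 = False

Check each clause:
  1. {¬v1, ¬v2, v6} — v6 is true.
  2. {¬v1, ¬v2, ¬v7} — ¬v7 is true.
  3. {¬v9, ¬v3, v1} — v1 is true.
  4. {v5, ¬v7} — ¬v7 is true.
  5. {v2, ¬v7} — ¬v7 is true.
  6. {¬v6, ¬v3} — ¬v3 is true.
  7. {¬v9, ¬v5} — ¬v9 is true.
  8. {v6, v5} — v5 is true.
  9. {v5, v3} — v5 is true.
  10. {¬v7, ¬v4} — ¬v7 is true.
  11. {v5, v9, v7} — v5 is true.
  12. {v5, ¬v9, ¬v2} — v5 is true.
  13. {¬v7, ¬v4, ¬v8} — ¬v8 is true.
  14. {v3, ¬v8} — ¬v8 is true.
  15. {v4, ¬v7, v8} — ¬v7 is true.
  16. {¬v4, ¬v6, ¬v8} — ¬v8 is true.
  17. {¬v9, ¬v6, ¬v7} — ¬v7 is true.
  18. {¬v4, v8} — ¬v4 is true.
  19. {v9, ¬v3} — ¬v3 is true.
  20. {¬v8, v6} — ¬v8 is true.
  21. {v1, v7, v8} — v1 is true.
  22. {¬v5, ¬v3, ¬v1} — ¬v3 is true.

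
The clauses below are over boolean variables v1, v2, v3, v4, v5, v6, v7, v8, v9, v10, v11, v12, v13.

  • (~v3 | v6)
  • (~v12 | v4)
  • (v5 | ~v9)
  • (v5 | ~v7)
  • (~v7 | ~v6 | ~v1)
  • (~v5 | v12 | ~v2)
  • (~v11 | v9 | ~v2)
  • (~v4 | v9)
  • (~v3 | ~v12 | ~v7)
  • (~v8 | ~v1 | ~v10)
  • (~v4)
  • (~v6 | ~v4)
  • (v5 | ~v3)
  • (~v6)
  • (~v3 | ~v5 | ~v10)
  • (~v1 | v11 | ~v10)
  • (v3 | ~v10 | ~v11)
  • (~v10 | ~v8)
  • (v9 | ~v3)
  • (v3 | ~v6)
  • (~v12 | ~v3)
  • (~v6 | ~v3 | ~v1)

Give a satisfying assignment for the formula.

v1 = F  v2 = F  v3 = F  v4 = F  v5 = T  v6 = F  v7 = F  v8 = T  v9 = F  v10 = F  v11 = T  v12 = F  v13 = T

Check each clause:
  1. (~v3 | v6) — ~v3 is true.
  2. (v4 | ~v12) — ~v12 is true.
  3. (v5 | ~v9) — v5 is true.
  4. (~v7 | v5) — ~v7 is true.
  5. (~v6 | ~v7 | ~v1) — ~v7 is true.
  6. (~v5 | v12 | ~v2) — ~v2 is true.
  7. (~v11 | v9 | ~v2) — ~v2 is true.
  8. (v9 | ~v4) — ~v4 is true.
  9. (~v3 | ~v12 | ~v7) — ~v7 is true.
  10. (~v10 | ~v1 | ~v8) — ~v1 is true.
  11. (~v4) — ~v4 is true.
  12. (~v6 | ~v4) — ~v6 is true.
  13. (~v3 | v5) — ~v3 is true.
  14. (~v6) — ~v6 is true.
  15. (~v5 | ~v10 | ~v3) — ~v3 is true.
  16. (~v1 | v11 | ~v10) — v11 is true.
  17. (v3 | ~v11 | ~v10) — ~v10 is true.
  18. (~v10 | ~v8) — ~v10 is true.
  19. (~v3 | v9) — ~v3 is true.
  20. (v3 | ~v6) — ~v6 is true.
  21. (~v12 | ~v3) — ~v12 is true.
  22. (~v1 | ~v3 | ~v6) — ~v6 is true.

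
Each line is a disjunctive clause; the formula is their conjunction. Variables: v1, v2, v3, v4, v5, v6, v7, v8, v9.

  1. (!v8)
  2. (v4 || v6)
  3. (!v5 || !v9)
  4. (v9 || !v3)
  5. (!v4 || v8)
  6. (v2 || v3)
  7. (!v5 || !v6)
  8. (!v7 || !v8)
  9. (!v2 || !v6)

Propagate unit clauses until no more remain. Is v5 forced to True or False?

Unit clause (!v8) sets v8 = False.
From (!v4 || v8) and v8 = False: v4 = False.
In (v4 || v6), v4 is now false; v6 must hold, so v6 = True.
(!v6 || !v5) with v6 = True leaves only !v5, so v5 = False.

False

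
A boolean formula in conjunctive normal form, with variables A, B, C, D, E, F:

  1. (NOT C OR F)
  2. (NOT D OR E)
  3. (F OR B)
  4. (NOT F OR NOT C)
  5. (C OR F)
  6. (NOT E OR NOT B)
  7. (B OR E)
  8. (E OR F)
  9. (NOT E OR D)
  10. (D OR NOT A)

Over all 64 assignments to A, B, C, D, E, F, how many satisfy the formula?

3

The models are:
  A=F B=F C=F D=T E=T F=T
  A=F B=T C=F D=F E=F F=T
  A=T B=F C=F D=T E=T F=T
Count: 3.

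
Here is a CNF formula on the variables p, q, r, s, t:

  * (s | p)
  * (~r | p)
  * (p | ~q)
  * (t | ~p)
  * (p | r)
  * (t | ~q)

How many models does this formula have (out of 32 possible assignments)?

8

Split on p, then q.
  p=1, q=1: remaining (r,s,t) ∈ {(0,0,1); (0,1,1); (1,0,1); (1,1,1)} — 4.
  p=1, q=0: remaining (r,s,t) ∈ {(0,0,1); (0,1,1); (1,0,1); (1,1,1)} — 4.
  p=0, q=1: a clause becomes empty — 0.
  p=0, q=0: a clause becomes empty — 0.
Total: 4 + 4 + 0 + 0 = 8.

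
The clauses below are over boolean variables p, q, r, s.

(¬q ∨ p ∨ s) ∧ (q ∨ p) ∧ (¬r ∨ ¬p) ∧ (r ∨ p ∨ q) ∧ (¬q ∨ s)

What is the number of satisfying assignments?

5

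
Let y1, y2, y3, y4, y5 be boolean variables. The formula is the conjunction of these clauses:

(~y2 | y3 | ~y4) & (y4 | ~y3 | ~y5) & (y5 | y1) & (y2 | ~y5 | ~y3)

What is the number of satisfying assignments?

Case analysis on y3 and y5:
  y3=T, y5=T: remaining (y1,y2,y4) ∈ {(F,T,T); (T,T,T)} — 2.
  y3=T, y5=F: remaining (y1,y2,y4) ∈ {(T,F,F); (T,F,T); (T,T,F); (T,T,T)} — 4.
  y3=F, y5=T: y1 free; 3 ways for (y2,y4) × 2^1 = 6.
  y3=F, y5=F: remaining (y1,y2,y4) ∈ {(T,F,F); (T,F,T); (T,T,F)} — 3.
Total: 2 + 4 + 6 + 3 = 15.

15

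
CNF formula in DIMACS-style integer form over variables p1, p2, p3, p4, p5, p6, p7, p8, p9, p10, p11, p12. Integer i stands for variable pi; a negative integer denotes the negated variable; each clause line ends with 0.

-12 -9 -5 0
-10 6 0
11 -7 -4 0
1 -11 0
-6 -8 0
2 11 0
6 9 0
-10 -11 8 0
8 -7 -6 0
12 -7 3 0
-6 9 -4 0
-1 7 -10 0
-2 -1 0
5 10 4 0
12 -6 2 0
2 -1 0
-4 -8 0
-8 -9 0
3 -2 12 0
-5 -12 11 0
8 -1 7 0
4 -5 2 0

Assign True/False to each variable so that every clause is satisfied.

p1=F, p2=T, p3=F, p4=F, p5=F, p6=T, p7=F, p8=F, p9=T, p10=T, p11=F, p12=T

Branch on p1: take p1 = False.
  then p11 is forced to False.
  then p2 is forced to True.
Try p3 = False.
  then p12 is forced to True.
  then p5 is forced to False.
The remaining clauses are satisfied by p4 = False, p6 = True, p7 = False, p8 = False, p9 = True, p10 = True.
Every clause has at least one true literal under this assignment.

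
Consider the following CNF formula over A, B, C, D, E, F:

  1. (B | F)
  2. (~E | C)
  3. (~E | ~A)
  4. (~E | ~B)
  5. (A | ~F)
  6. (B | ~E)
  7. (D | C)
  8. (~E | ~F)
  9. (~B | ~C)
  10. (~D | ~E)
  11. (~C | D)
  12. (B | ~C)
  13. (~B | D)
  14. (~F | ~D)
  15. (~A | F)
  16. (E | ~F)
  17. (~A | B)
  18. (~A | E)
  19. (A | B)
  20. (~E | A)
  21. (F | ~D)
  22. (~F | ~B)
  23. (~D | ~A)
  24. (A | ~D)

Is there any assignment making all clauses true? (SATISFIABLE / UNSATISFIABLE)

UNSATISFIABLE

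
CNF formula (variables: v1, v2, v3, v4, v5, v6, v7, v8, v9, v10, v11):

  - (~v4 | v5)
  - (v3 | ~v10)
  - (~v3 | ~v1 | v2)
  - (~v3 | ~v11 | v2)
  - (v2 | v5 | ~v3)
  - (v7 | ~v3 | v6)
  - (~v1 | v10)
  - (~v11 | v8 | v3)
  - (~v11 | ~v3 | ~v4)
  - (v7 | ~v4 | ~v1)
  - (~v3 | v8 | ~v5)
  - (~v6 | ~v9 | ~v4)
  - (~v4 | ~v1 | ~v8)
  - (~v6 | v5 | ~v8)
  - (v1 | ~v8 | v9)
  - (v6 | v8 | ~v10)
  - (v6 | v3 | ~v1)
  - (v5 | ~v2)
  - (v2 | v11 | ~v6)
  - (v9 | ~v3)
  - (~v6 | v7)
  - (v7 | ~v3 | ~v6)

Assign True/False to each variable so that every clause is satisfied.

v1=False, v2=True, v3=False, v4=False, v5=True, v6=True, v7=True, v8=True, v9=True, v10=False, v11=False

v4 occurs only negated in the remaining clauses — set v4 = False.
Pure literal: v7 appears only positively; assign v7 = True.
Try v1 = False.
For the remaining variables, v2 = True, v3 = False, v5 = True, v6 = True, v8 = True, v9 = True, v10 = False, v11 = False works.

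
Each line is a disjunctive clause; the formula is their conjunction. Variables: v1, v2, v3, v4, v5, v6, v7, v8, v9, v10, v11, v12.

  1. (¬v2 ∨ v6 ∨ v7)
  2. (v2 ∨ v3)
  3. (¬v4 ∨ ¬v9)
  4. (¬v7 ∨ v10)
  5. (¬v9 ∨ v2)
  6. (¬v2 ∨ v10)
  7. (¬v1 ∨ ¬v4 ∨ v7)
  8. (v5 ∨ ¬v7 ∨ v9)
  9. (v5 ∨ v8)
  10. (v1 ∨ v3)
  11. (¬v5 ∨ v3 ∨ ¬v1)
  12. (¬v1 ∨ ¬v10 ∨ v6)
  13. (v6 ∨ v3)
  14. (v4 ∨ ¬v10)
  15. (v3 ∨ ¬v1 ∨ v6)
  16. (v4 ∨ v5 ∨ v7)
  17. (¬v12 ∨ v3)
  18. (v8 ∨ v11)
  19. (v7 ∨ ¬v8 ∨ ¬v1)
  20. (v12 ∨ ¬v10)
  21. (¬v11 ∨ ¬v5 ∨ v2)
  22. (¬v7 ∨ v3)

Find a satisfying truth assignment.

v1 = False, v2 = True, v3 = True, v4 = True, v5 = True, v6 = True, v7 = True, v8 = True, v9 = False, v10 = True, v11 = False, v12 = True

Pure literal: v3 appears only positively; assign v3 = True.
v6 occurs only positively in the remaining clauses — set v6 = True.
Branch on v1: take v1 = False.
Set v2 = True and propagate.
  then v10 is forced to True.
  then v4 is forced to True.
  then v9 is forced to False.
  then v12 is forced to True.
Set v5 = True and propagate.
For the remaining variables, v7 = True, v8 = True, v11 = False works.
Every clause has at least one true literal under this assignment.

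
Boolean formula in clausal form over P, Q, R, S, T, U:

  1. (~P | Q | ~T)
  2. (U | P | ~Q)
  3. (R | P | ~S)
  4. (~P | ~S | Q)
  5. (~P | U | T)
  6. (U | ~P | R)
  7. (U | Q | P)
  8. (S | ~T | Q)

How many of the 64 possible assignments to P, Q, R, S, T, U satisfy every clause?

Split on P, then Q.
  P=T, Q=T: S free; 5 ways for (R,T,U) × 2^1 = 10.
  P=T, Q=F: remaining (R,S,T,U) ∈ {(F,F,F,T); (T,F,F,T)} — 2.
  P=F, Q=T: T free; 3 ways for (R,S,U) × 2^1 = 6.
  P=F, Q=F: remaining (R,S,T,U) ∈ {(F,F,F,T); (T,F,F,T); (T,T,F,T); (T,T,T,T)} — 4.
Total: 10 + 2 + 6 + 4 = 22.

22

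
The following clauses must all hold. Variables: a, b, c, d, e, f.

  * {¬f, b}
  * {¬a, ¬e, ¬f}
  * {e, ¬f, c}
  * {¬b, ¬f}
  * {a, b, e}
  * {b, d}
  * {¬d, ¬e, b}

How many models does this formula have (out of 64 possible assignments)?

18

Split on b, then e.
  b=1, e=1: forces f=0; a, c, d free → 2^3 = 8.
  b=1, e=0: forces f=0; a, c, d free → 2^3 = 8.
  b=0, e=1: a clause becomes empty — 0.
  b=0, e=0: remaining (a,c,d,f) ∈ {(1,0,1,0); (1,1,1,0)} — 2.
Total: 8 + 8 + 0 + 2 = 18.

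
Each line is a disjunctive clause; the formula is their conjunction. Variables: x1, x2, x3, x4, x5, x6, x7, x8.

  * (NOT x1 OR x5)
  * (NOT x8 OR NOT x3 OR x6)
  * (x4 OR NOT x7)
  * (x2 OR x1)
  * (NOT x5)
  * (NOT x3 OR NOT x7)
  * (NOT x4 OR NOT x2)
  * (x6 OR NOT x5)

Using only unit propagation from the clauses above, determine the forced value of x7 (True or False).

Unit clause (NOT x5) sets x5 = False.
(x5 OR NOT x1) with x5 = False leaves only NOT x1, so x1 = False.
In (x1 OR x2), x1 is now false; x2 must hold, so x2 = True.
(NOT x2 OR NOT x4) with x2 = True leaves only NOT x4, so x4 = False.
(NOT x7 OR x4): since x4 = False, the clause reduces to (NOT x7). x7 = False.

False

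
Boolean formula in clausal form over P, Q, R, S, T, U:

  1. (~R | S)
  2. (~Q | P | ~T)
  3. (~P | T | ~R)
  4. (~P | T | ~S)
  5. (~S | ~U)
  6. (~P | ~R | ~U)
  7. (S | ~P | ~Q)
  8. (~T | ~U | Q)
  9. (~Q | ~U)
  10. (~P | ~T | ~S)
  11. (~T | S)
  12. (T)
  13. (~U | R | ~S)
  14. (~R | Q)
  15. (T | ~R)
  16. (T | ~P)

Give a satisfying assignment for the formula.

The clause (T) is unit: T must be True.
The clause (S) is unit: S must be True.
Unit propagation: (~U) forces U = False.
(~P) is a unit clause, so P = False.
Unit propagation: (~Q) forces Q = False.
(~R) is a unit clause, so R = False.

P=0  Q=0  R=0  S=1  T=1  U=0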